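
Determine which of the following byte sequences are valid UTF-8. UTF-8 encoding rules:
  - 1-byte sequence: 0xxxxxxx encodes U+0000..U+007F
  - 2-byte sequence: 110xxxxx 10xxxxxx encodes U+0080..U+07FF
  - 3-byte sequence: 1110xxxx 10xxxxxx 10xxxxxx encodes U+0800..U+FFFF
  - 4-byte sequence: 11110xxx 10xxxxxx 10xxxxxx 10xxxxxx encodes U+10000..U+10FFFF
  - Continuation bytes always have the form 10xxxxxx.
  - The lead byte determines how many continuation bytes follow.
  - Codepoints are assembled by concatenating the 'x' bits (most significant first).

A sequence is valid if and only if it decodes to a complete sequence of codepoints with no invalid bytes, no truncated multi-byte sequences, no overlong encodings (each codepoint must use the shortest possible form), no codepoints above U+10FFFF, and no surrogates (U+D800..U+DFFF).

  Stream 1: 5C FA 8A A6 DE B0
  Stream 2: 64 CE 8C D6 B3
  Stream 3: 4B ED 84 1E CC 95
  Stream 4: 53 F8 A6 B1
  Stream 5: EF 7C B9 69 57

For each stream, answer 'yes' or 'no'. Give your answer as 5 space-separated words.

Answer: no yes no no no

Derivation:
Stream 1: error at byte offset 1. INVALID
Stream 2: decodes cleanly. VALID
Stream 3: error at byte offset 3. INVALID
Stream 4: error at byte offset 1. INVALID
Stream 5: error at byte offset 1. INVALID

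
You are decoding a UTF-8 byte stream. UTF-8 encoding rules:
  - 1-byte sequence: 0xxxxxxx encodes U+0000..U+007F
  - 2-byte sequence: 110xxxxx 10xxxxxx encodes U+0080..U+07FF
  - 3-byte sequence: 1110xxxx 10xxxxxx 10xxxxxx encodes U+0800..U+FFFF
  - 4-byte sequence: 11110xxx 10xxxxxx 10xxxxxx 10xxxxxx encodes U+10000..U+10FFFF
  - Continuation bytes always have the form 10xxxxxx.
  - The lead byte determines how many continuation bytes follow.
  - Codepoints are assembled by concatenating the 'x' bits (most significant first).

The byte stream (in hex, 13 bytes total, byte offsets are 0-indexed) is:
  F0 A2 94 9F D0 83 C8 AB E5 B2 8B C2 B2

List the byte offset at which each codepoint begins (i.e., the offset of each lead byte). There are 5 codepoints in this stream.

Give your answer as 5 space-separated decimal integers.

Byte[0]=F0: 4-byte lead, need 3 cont bytes. acc=0x0
Byte[1]=A2: continuation. acc=(acc<<6)|0x22=0x22
Byte[2]=94: continuation. acc=(acc<<6)|0x14=0x894
Byte[3]=9F: continuation. acc=(acc<<6)|0x1F=0x2251F
Completed: cp=U+2251F (starts at byte 0)
Byte[4]=D0: 2-byte lead, need 1 cont bytes. acc=0x10
Byte[5]=83: continuation. acc=(acc<<6)|0x03=0x403
Completed: cp=U+0403 (starts at byte 4)
Byte[6]=C8: 2-byte lead, need 1 cont bytes. acc=0x8
Byte[7]=AB: continuation. acc=(acc<<6)|0x2B=0x22B
Completed: cp=U+022B (starts at byte 6)
Byte[8]=E5: 3-byte lead, need 2 cont bytes. acc=0x5
Byte[9]=B2: continuation. acc=(acc<<6)|0x32=0x172
Byte[10]=8B: continuation. acc=(acc<<6)|0x0B=0x5C8B
Completed: cp=U+5C8B (starts at byte 8)
Byte[11]=C2: 2-byte lead, need 1 cont bytes. acc=0x2
Byte[12]=B2: continuation. acc=(acc<<6)|0x32=0xB2
Completed: cp=U+00B2 (starts at byte 11)

Answer: 0 4 6 8 11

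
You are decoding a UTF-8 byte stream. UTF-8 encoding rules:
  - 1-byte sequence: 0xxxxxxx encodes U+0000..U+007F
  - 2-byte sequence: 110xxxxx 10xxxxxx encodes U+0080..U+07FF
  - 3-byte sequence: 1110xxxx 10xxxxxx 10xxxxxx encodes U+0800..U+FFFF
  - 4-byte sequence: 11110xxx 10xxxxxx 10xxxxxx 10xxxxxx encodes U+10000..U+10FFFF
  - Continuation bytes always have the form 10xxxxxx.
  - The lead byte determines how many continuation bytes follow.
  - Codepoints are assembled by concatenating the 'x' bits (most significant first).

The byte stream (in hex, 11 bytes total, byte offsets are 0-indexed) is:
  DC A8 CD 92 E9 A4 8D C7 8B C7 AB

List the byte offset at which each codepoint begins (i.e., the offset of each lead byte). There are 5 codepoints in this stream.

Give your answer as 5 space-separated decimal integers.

Answer: 0 2 4 7 9

Derivation:
Byte[0]=DC: 2-byte lead, need 1 cont bytes. acc=0x1C
Byte[1]=A8: continuation. acc=(acc<<6)|0x28=0x728
Completed: cp=U+0728 (starts at byte 0)
Byte[2]=CD: 2-byte lead, need 1 cont bytes. acc=0xD
Byte[3]=92: continuation. acc=(acc<<6)|0x12=0x352
Completed: cp=U+0352 (starts at byte 2)
Byte[4]=E9: 3-byte lead, need 2 cont bytes. acc=0x9
Byte[5]=A4: continuation. acc=(acc<<6)|0x24=0x264
Byte[6]=8D: continuation. acc=(acc<<6)|0x0D=0x990D
Completed: cp=U+990D (starts at byte 4)
Byte[7]=C7: 2-byte lead, need 1 cont bytes. acc=0x7
Byte[8]=8B: continuation. acc=(acc<<6)|0x0B=0x1CB
Completed: cp=U+01CB (starts at byte 7)
Byte[9]=C7: 2-byte lead, need 1 cont bytes. acc=0x7
Byte[10]=AB: continuation. acc=(acc<<6)|0x2B=0x1EB
Completed: cp=U+01EB (starts at byte 9)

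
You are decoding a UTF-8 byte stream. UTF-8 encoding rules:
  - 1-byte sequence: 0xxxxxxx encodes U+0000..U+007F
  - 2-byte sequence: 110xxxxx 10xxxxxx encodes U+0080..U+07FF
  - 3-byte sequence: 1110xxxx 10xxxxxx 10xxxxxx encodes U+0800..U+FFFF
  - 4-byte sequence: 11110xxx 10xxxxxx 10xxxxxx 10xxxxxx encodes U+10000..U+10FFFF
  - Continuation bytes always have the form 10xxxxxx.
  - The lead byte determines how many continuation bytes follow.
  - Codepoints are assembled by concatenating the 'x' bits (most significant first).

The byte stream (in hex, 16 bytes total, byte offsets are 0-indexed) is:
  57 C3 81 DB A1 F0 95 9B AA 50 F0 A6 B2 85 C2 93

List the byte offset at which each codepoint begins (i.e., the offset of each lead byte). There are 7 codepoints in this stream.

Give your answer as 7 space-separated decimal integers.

Byte[0]=57: 1-byte ASCII. cp=U+0057
Byte[1]=C3: 2-byte lead, need 1 cont bytes. acc=0x3
Byte[2]=81: continuation. acc=(acc<<6)|0x01=0xC1
Completed: cp=U+00C1 (starts at byte 1)
Byte[3]=DB: 2-byte lead, need 1 cont bytes. acc=0x1B
Byte[4]=A1: continuation. acc=(acc<<6)|0x21=0x6E1
Completed: cp=U+06E1 (starts at byte 3)
Byte[5]=F0: 4-byte lead, need 3 cont bytes. acc=0x0
Byte[6]=95: continuation. acc=(acc<<6)|0x15=0x15
Byte[7]=9B: continuation. acc=(acc<<6)|0x1B=0x55B
Byte[8]=AA: continuation. acc=(acc<<6)|0x2A=0x156EA
Completed: cp=U+156EA (starts at byte 5)
Byte[9]=50: 1-byte ASCII. cp=U+0050
Byte[10]=F0: 4-byte lead, need 3 cont bytes. acc=0x0
Byte[11]=A6: continuation. acc=(acc<<6)|0x26=0x26
Byte[12]=B2: continuation. acc=(acc<<6)|0x32=0x9B2
Byte[13]=85: continuation. acc=(acc<<6)|0x05=0x26C85
Completed: cp=U+26C85 (starts at byte 10)
Byte[14]=C2: 2-byte lead, need 1 cont bytes. acc=0x2
Byte[15]=93: continuation. acc=(acc<<6)|0x13=0x93
Completed: cp=U+0093 (starts at byte 14)

Answer: 0 1 3 5 9 10 14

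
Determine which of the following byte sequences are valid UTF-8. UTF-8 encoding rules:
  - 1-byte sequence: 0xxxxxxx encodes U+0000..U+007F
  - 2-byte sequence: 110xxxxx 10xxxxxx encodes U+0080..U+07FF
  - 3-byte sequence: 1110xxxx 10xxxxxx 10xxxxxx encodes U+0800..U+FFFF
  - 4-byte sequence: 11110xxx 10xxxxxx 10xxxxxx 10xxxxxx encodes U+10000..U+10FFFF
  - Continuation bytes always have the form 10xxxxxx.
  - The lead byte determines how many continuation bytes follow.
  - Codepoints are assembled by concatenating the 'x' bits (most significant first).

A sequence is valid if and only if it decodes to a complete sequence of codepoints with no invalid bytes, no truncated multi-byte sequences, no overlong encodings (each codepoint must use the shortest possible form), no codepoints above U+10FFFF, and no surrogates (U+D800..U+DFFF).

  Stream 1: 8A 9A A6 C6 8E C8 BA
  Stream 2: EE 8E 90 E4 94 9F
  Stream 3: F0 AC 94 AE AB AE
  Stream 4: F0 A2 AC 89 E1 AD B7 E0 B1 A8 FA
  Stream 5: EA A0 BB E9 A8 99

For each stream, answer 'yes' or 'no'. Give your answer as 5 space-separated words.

Answer: no yes no no yes

Derivation:
Stream 1: error at byte offset 0. INVALID
Stream 2: decodes cleanly. VALID
Stream 3: error at byte offset 4. INVALID
Stream 4: error at byte offset 10. INVALID
Stream 5: decodes cleanly. VALID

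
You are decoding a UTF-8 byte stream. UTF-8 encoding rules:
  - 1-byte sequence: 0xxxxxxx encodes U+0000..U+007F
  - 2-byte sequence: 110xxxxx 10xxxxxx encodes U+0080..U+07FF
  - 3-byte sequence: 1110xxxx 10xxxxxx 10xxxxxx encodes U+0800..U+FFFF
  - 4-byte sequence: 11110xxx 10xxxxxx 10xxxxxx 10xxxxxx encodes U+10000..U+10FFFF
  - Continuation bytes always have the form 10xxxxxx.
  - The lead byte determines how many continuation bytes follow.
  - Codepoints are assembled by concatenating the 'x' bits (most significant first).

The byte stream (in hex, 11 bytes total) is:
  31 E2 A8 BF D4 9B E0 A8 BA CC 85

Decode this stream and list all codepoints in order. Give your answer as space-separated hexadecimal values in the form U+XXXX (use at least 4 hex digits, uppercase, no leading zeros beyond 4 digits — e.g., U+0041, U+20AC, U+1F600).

Answer: U+0031 U+2A3F U+051B U+0A3A U+0305

Derivation:
Byte[0]=31: 1-byte ASCII. cp=U+0031
Byte[1]=E2: 3-byte lead, need 2 cont bytes. acc=0x2
Byte[2]=A8: continuation. acc=(acc<<6)|0x28=0xA8
Byte[3]=BF: continuation. acc=(acc<<6)|0x3F=0x2A3F
Completed: cp=U+2A3F (starts at byte 1)
Byte[4]=D4: 2-byte lead, need 1 cont bytes. acc=0x14
Byte[5]=9B: continuation. acc=(acc<<6)|0x1B=0x51B
Completed: cp=U+051B (starts at byte 4)
Byte[6]=E0: 3-byte lead, need 2 cont bytes. acc=0x0
Byte[7]=A8: continuation. acc=(acc<<6)|0x28=0x28
Byte[8]=BA: continuation. acc=(acc<<6)|0x3A=0xA3A
Completed: cp=U+0A3A (starts at byte 6)
Byte[9]=CC: 2-byte lead, need 1 cont bytes. acc=0xC
Byte[10]=85: continuation. acc=(acc<<6)|0x05=0x305
Completed: cp=U+0305 (starts at byte 9)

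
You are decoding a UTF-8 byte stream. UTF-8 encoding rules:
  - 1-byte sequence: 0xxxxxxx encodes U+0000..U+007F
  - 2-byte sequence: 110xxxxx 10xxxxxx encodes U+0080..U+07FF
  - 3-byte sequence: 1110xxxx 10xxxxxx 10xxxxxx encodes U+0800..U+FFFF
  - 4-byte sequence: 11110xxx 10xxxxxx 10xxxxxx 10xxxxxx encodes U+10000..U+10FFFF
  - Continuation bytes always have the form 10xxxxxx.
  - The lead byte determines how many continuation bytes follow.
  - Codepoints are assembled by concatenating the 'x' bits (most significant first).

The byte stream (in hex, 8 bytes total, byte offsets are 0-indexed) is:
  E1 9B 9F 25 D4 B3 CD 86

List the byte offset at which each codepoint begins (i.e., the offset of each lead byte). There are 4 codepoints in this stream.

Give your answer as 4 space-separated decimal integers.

Answer: 0 3 4 6

Derivation:
Byte[0]=E1: 3-byte lead, need 2 cont bytes. acc=0x1
Byte[1]=9B: continuation. acc=(acc<<6)|0x1B=0x5B
Byte[2]=9F: continuation. acc=(acc<<6)|0x1F=0x16DF
Completed: cp=U+16DF (starts at byte 0)
Byte[3]=25: 1-byte ASCII. cp=U+0025
Byte[4]=D4: 2-byte lead, need 1 cont bytes. acc=0x14
Byte[5]=B3: continuation. acc=(acc<<6)|0x33=0x533
Completed: cp=U+0533 (starts at byte 4)
Byte[6]=CD: 2-byte lead, need 1 cont bytes. acc=0xD
Byte[7]=86: continuation. acc=(acc<<6)|0x06=0x346
Completed: cp=U+0346 (starts at byte 6)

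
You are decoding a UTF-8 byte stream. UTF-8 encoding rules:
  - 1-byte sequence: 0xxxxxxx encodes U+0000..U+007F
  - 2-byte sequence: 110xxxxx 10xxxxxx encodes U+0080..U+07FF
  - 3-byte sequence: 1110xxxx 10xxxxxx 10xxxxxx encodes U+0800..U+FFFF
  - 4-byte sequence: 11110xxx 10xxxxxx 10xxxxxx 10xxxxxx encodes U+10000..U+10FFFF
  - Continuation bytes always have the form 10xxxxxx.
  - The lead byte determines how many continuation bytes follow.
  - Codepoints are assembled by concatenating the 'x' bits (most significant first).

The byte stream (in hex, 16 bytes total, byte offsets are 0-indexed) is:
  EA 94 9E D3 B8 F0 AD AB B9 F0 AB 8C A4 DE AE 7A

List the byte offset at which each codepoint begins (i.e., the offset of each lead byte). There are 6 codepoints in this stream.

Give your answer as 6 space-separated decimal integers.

Answer: 0 3 5 9 13 15

Derivation:
Byte[0]=EA: 3-byte lead, need 2 cont bytes. acc=0xA
Byte[1]=94: continuation. acc=(acc<<6)|0x14=0x294
Byte[2]=9E: continuation. acc=(acc<<6)|0x1E=0xA51E
Completed: cp=U+A51E (starts at byte 0)
Byte[3]=D3: 2-byte lead, need 1 cont bytes. acc=0x13
Byte[4]=B8: continuation. acc=(acc<<6)|0x38=0x4F8
Completed: cp=U+04F8 (starts at byte 3)
Byte[5]=F0: 4-byte lead, need 3 cont bytes. acc=0x0
Byte[6]=AD: continuation. acc=(acc<<6)|0x2D=0x2D
Byte[7]=AB: continuation. acc=(acc<<6)|0x2B=0xB6B
Byte[8]=B9: continuation. acc=(acc<<6)|0x39=0x2DAF9
Completed: cp=U+2DAF9 (starts at byte 5)
Byte[9]=F0: 4-byte lead, need 3 cont bytes. acc=0x0
Byte[10]=AB: continuation. acc=(acc<<6)|0x2B=0x2B
Byte[11]=8C: continuation. acc=(acc<<6)|0x0C=0xACC
Byte[12]=A4: continuation. acc=(acc<<6)|0x24=0x2B324
Completed: cp=U+2B324 (starts at byte 9)
Byte[13]=DE: 2-byte lead, need 1 cont bytes. acc=0x1E
Byte[14]=AE: continuation. acc=(acc<<6)|0x2E=0x7AE
Completed: cp=U+07AE (starts at byte 13)
Byte[15]=7A: 1-byte ASCII. cp=U+007A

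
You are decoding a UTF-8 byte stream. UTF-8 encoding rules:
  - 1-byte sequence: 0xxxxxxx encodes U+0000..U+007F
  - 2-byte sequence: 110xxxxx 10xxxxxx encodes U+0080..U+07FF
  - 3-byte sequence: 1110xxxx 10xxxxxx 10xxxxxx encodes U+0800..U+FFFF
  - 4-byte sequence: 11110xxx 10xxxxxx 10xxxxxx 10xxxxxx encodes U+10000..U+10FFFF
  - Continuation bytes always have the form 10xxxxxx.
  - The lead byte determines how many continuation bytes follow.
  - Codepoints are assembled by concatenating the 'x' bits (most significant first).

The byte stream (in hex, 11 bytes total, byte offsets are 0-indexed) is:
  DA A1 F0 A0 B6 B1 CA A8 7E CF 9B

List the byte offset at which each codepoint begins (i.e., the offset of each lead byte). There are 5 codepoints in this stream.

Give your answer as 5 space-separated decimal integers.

Byte[0]=DA: 2-byte lead, need 1 cont bytes. acc=0x1A
Byte[1]=A1: continuation. acc=(acc<<6)|0x21=0x6A1
Completed: cp=U+06A1 (starts at byte 0)
Byte[2]=F0: 4-byte lead, need 3 cont bytes. acc=0x0
Byte[3]=A0: continuation. acc=(acc<<6)|0x20=0x20
Byte[4]=B6: continuation. acc=(acc<<6)|0x36=0x836
Byte[5]=B1: continuation. acc=(acc<<6)|0x31=0x20DB1
Completed: cp=U+20DB1 (starts at byte 2)
Byte[6]=CA: 2-byte lead, need 1 cont bytes. acc=0xA
Byte[7]=A8: continuation. acc=(acc<<6)|0x28=0x2A8
Completed: cp=U+02A8 (starts at byte 6)
Byte[8]=7E: 1-byte ASCII. cp=U+007E
Byte[9]=CF: 2-byte lead, need 1 cont bytes. acc=0xF
Byte[10]=9B: continuation. acc=(acc<<6)|0x1B=0x3DB
Completed: cp=U+03DB (starts at byte 9)

Answer: 0 2 6 8 9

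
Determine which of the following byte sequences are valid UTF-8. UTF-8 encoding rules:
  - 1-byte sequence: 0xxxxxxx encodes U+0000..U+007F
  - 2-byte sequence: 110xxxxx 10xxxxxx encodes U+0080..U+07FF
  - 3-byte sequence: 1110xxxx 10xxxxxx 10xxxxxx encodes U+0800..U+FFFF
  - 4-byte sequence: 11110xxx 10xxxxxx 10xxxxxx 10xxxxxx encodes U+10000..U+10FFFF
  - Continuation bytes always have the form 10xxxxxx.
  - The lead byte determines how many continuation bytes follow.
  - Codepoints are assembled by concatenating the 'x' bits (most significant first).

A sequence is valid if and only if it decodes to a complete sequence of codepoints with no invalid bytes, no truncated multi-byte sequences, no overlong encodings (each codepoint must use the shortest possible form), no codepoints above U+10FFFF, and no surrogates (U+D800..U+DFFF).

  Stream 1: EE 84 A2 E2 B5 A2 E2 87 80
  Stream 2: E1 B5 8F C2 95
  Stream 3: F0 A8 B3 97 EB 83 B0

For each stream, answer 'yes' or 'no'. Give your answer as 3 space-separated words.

Stream 1: decodes cleanly. VALID
Stream 2: decodes cleanly. VALID
Stream 3: decodes cleanly. VALID

Answer: yes yes yes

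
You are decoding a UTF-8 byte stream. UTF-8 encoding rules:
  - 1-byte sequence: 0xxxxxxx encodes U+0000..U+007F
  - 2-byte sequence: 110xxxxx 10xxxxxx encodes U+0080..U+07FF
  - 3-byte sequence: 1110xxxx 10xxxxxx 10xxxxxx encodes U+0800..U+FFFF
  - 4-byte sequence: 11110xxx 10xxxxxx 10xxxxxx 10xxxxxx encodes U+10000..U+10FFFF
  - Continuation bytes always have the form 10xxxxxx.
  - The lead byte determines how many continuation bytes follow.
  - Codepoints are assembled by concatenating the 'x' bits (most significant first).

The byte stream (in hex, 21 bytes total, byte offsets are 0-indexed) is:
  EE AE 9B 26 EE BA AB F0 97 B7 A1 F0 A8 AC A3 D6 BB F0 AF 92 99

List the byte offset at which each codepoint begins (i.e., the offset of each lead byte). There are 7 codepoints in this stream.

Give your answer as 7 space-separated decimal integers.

Byte[0]=EE: 3-byte lead, need 2 cont bytes. acc=0xE
Byte[1]=AE: continuation. acc=(acc<<6)|0x2E=0x3AE
Byte[2]=9B: continuation. acc=(acc<<6)|0x1B=0xEB9B
Completed: cp=U+EB9B (starts at byte 0)
Byte[3]=26: 1-byte ASCII. cp=U+0026
Byte[4]=EE: 3-byte lead, need 2 cont bytes. acc=0xE
Byte[5]=BA: continuation. acc=(acc<<6)|0x3A=0x3BA
Byte[6]=AB: continuation. acc=(acc<<6)|0x2B=0xEEAB
Completed: cp=U+EEAB (starts at byte 4)
Byte[7]=F0: 4-byte lead, need 3 cont bytes. acc=0x0
Byte[8]=97: continuation. acc=(acc<<6)|0x17=0x17
Byte[9]=B7: continuation. acc=(acc<<6)|0x37=0x5F7
Byte[10]=A1: continuation. acc=(acc<<6)|0x21=0x17DE1
Completed: cp=U+17DE1 (starts at byte 7)
Byte[11]=F0: 4-byte lead, need 3 cont bytes. acc=0x0
Byte[12]=A8: continuation. acc=(acc<<6)|0x28=0x28
Byte[13]=AC: continuation. acc=(acc<<6)|0x2C=0xA2C
Byte[14]=A3: continuation. acc=(acc<<6)|0x23=0x28B23
Completed: cp=U+28B23 (starts at byte 11)
Byte[15]=D6: 2-byte lead, need 1 cont bytes. acc=0x16
Byte[16]=BB: continuation. acc=(acc<<6)|0x3B=0x5BB
Completed: cp=U+05BB (starts at byte 15)
Byte[17]=F0: 4-byte lead, need 3 cont bytes. acc=0x0
Byte[18]=AF: continuation. acc=(acc<<6)|0x2F=0x2F
Byte[19]=92: continuation. acc=(acc<<6)|0x12=0xBD2
Byte[20]=99: continuation. acc=(acc<<6)|0x19=0x2F499
Completed: cp=U+2F499 (starts at byte 17)

Answer: 0 3 4 7 11 15 17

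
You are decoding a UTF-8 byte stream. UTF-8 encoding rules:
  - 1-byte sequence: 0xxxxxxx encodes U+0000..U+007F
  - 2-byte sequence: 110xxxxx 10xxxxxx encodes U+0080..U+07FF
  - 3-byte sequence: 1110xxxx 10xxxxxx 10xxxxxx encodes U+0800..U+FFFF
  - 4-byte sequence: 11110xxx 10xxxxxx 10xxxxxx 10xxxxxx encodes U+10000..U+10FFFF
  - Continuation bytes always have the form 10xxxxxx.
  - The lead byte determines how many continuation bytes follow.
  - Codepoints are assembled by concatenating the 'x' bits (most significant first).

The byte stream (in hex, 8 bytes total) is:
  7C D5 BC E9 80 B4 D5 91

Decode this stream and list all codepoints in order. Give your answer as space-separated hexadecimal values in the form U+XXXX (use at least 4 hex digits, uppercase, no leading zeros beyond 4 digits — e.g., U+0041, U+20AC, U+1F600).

Answer: U+007C U+057C U+9034 U+0551

Derivation:
Byte[0]=7C: 1-byte ASCII. cp=U+007C
Byte[1]=D5: 2-byte lead, need 1 cont bytes. acc=0x15
Byte[2]=BC: continuation. acc=(acc<<6)|0x3C=0x57C
Completed: cp=U+057C (starts at byte 1)
Byte[3]=E9: 3-byte lead, need 2 cont bytes. acc=0x9
Byte[4]=80: continuation. acc=(acc<<6)|0x00=0x240
Byte[5]=B4: continuation. acc=(acc<<6)|0x34=0x9034
Completed: cp=U+9034 (starts at byte 3)
Byte[6]=D5: 2-byte lead, need 1 cont bytes. acc=0x15
Byte[7]=91: continuation. acc=(acc<<6)|0x11=0x551
Completed: cp=U+0551 (starts at byte 6)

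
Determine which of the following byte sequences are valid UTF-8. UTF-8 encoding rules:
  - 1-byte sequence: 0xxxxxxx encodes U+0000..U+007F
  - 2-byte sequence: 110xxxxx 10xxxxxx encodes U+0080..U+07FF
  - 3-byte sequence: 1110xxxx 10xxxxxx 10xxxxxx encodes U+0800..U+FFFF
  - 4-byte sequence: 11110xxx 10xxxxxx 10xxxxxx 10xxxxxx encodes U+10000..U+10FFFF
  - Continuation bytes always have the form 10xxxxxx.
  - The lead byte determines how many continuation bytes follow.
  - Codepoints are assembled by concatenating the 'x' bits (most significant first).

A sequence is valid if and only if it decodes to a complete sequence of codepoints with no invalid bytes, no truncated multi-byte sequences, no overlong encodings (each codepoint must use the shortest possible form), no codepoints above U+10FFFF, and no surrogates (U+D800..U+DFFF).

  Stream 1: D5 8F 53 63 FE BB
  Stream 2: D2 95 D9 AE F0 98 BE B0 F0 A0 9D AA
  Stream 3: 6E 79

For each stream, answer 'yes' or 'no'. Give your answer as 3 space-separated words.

Answer: no yes yes

Derivation:
Stream 1: error at byte offset 4. INVALID
Stream 2: decodes cleanly. VALID
Stream 3: decodes cleanly. VALID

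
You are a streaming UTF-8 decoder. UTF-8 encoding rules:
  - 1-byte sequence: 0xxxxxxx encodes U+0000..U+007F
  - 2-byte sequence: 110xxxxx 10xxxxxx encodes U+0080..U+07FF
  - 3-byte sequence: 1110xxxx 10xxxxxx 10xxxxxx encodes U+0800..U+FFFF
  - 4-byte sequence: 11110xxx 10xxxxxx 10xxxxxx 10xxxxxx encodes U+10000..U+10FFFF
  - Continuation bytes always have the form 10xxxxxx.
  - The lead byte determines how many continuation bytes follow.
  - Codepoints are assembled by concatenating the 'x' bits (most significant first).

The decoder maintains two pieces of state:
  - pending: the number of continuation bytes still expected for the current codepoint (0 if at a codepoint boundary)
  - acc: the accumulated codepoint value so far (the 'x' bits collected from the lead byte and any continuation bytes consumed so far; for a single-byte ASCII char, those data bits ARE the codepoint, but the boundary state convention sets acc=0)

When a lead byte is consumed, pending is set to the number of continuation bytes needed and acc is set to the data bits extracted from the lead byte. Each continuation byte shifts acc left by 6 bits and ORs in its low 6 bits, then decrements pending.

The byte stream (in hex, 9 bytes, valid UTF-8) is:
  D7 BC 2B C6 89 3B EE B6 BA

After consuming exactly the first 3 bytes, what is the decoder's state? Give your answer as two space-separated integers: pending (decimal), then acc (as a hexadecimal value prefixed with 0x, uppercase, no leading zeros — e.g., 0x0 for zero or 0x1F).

Byte[0]=D7: 2-byte lead. pending=1, acc=0x17
Byte[1]=BC: continuation. acc=(acc<<6)|0x3C=0x5FC, pending=0
Byte[2]=2B: 1-byte. pending=0, acc=0x0

Answer: 0 0x0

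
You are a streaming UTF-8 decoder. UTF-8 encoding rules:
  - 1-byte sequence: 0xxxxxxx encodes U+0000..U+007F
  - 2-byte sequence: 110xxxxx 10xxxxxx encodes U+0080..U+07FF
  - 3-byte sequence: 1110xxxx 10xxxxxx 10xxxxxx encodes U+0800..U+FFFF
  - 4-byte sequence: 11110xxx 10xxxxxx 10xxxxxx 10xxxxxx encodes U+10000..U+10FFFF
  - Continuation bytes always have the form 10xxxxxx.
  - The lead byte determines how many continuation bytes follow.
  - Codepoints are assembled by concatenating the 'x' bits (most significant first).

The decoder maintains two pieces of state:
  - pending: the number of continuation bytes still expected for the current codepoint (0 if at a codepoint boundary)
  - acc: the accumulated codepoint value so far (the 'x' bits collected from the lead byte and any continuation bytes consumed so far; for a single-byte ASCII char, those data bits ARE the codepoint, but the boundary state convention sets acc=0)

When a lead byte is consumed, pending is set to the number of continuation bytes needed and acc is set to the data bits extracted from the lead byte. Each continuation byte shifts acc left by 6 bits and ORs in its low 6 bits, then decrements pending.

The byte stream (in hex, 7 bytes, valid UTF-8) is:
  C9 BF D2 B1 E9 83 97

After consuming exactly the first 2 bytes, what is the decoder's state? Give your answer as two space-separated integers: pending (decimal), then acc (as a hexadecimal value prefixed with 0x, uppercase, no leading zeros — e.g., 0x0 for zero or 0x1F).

Byte[0]=C9: 2-byte lead. pending=1, acc=0x9
Byte[1]=BF: continuation. acc=(acc<<6)|0x3F=0x27F, pending=0

Answer: 0 0x27F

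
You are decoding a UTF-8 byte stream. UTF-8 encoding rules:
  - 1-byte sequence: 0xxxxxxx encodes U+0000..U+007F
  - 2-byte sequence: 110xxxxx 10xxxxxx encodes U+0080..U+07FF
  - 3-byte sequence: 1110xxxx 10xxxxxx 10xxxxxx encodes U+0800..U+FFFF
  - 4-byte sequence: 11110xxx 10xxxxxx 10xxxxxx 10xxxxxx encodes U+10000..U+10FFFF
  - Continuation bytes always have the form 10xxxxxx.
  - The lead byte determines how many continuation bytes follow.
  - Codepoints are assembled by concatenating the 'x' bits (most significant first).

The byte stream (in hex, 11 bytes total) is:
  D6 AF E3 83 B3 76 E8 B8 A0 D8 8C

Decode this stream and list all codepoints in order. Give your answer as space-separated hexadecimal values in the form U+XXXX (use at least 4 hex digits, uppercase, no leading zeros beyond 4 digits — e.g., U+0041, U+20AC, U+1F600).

Answer: U+05AF U+30F3 U+0076 U+8E20 U+060C

Derivation:
Byte[0]=D6: 2-byte lead, need 1 cont bytes. acc=0x16
Byte[1]=AF: continuation. acc=(acc<<6)|0x2F=0x5AF
Completed: cp=U+05AF (starts at byte 0)
Byte[2]=E3: 3-byte lead, need 2 cont bytes. acc=0x3
Byte[3]=83: continuation. acc=(acc<<6)|0x03=0xC3
Byte[4]=B3: continuation. acc=(acc<<6)|0x33=0x30F3
Completed: cp=U+30F3 (starts at byte 2)
Byte[5]=76: 1-byte ASCII. cp=U+0076
Byte[6]=E8: 3-byte lead, need 2 cont bytes. acc=0x8
Byte[7]=B8: continuation. acc=(acc<<6)|0x38=0x238
Byte[8]=A0: continuation. acc=(acc<<6)|0x20=0x8E20
Completed: cp=U+8E20 (starts at byte 6)
Byte[9]=D8: 2-byte lead, need 1 cont bytes. acc=0x18
Byte[10]=8C: continuation. acc=(acc<<6)|0x0C=0x60C
Completed: cp=U+060C (starts at byte 9)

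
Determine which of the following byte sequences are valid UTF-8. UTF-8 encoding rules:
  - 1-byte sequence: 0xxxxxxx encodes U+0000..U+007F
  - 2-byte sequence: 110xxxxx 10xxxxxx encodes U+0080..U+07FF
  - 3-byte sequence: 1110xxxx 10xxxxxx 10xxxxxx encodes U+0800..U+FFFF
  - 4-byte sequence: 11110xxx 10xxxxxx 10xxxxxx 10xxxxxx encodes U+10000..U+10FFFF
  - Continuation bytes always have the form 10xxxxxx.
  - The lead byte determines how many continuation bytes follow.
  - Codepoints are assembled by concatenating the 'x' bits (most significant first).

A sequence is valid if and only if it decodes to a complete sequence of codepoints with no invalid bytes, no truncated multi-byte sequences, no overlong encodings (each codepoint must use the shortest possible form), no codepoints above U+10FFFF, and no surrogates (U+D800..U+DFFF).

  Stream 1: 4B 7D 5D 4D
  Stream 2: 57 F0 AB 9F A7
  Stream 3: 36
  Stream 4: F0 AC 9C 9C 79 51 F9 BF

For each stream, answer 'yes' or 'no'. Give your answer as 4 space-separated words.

Stream 1: decodes cleanly. VALID
Stream 2: decodes cleanly. VALID
Stream 3: decodes cleanly. VALID
Stream 4: error at byte offset 6. INVALID

Answer: yes yes yes no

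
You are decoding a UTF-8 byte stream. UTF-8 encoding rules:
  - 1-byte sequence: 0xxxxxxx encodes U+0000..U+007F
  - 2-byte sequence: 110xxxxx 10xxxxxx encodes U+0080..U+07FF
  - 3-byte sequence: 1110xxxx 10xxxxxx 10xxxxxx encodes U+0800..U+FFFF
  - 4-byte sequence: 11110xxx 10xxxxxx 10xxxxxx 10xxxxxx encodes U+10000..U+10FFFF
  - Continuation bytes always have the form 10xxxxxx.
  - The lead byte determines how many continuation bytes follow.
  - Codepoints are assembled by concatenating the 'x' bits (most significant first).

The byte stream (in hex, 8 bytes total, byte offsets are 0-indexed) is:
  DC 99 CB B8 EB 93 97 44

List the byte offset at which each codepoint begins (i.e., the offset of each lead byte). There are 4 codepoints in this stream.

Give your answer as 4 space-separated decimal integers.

Answer: 0 2 4 7

Derivation:
Byte[0]=DC: 2-byte lead, need 1 cont bytes. acc=0x1C
Byte[1]=99: continuation. acc=(acc<<6)|0x19=0x719
Completed: cp=U+0719 (starts at byte 0)
Byte[2]=CB: 2-byte lead, need 1 cont bytes. acc=0xB
Byte[3]=B8: continuation. acc=(acc<<6)|0x38=0x2F8
Completed: cp=U+02F8 (starts at byte 2)
Byte[4]=EB: 3-byte lead, need 2 cont bytes. acc=0xB
Byte[5]=93: continuation. acc=(acc<<6)|0x13=0x2D3
Byte[6]=97: continuation. acc=(acc<<6)|0x17=0xB4D7
Completed: cp=U+B4D7 (starts at byte 4)
Byte[7]=44: 1-byte ASCII. cp=U+0044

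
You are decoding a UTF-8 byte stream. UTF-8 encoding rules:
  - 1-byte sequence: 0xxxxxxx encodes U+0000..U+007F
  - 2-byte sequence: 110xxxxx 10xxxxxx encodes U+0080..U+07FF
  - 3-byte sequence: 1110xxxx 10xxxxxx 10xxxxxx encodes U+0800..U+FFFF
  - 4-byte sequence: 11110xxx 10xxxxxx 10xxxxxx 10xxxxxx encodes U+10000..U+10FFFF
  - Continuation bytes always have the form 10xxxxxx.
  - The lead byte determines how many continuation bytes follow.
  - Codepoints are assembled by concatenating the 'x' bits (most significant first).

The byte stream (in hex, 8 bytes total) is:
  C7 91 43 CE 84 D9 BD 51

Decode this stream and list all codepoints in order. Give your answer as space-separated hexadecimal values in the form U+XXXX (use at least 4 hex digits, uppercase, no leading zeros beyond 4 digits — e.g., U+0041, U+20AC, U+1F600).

Answer: U+01D1 U+0043 U+0384 U+067D U+0051

Derivation:
Byte[0]=C7: 2-byte lead, need 1 cont bytes. acc=0x7
Byte[1]=91: continuation. acc=(acc<<6)|0x11=0x1D1
Completed: cp=U+01D1 (starts at byte 0)
Byte[2]=43: 1-byte ASCII. cp=U+0043
Byte[3]=CE: 2-byte lead, need 1 cont bytes. acc=0xE
Byte[4]=84: continuation. acc=(acc<<6)|0x04=0x384
Completed: cp=U+0384 (starts at byte 3)
Byte[5]=D9: 2-byte lead, need 1 cont bytes. acc=0x19
Byte[6]=BD: continuation. acc=(acc<<6)|0x3D=0x67D
Completed: cp=U+067D (starts at byte 5)
Byte[7]=51: 1-byte ASCII. cp=U+0051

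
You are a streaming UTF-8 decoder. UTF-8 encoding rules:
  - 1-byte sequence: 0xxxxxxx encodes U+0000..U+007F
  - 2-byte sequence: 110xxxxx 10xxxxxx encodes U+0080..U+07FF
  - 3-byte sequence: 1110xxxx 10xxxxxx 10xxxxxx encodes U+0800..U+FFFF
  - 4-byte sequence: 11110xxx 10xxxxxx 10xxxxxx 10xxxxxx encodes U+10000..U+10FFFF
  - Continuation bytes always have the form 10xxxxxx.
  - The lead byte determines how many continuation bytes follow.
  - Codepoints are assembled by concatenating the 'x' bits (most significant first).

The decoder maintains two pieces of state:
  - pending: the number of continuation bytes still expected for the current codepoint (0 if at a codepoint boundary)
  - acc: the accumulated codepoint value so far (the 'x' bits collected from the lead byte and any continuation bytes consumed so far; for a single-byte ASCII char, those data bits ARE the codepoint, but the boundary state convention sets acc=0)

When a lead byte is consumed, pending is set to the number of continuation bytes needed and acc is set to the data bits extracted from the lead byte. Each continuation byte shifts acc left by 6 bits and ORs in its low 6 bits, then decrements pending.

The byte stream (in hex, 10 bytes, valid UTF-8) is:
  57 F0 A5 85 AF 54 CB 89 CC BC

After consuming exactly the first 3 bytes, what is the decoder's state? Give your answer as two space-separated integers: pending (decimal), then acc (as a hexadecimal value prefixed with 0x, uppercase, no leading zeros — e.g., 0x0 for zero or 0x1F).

Byte[0]=57: 1-byte. pending=0, acc=0x0
Byte[1]=F0: 4-byte lead. pending=3, acc=0x0
Byte[2]=A5: continuation. acc=(acc<<6)|0x25=0x25, pending=2

Answer: 2 0x25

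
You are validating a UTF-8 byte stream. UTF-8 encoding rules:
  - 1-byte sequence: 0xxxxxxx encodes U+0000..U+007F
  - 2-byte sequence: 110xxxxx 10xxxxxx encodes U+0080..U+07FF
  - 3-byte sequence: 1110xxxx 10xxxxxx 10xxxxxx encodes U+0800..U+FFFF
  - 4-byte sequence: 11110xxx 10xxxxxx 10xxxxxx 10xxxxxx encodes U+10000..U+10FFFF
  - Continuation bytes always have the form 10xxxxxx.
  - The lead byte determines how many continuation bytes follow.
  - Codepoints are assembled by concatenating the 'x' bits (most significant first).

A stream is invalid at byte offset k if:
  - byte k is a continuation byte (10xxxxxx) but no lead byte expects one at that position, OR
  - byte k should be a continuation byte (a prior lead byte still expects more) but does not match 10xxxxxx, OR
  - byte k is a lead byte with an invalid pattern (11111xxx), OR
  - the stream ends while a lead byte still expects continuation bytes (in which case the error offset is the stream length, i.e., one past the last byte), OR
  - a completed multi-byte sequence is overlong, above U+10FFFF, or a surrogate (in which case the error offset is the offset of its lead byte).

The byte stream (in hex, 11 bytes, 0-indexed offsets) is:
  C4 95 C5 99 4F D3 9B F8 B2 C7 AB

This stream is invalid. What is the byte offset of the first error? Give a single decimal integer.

Byte[0]=C4: 2-byte lead, need 1 cont bytes. acc=0x4
Byte[1]=95: continuation. acc=(acc<<6)|0x15=0x115
Completed: cp=U+0115 (starts at byte 0)
Byte[2]=C5: 2-byte lead, need 1 cont bytes. acc=0x5
Byte[3]=99: continuation. acc=(acc<<6)|0x19=0x159
Completed: cp=U+0159 (starts at byte 2)
Byte[4]=4F: 1-byte ASCII. cp=U+004F
Byte[5]=D3: 2-byte lead, need 1 cont bytes. acc=0x13
Byte[6]=9B: continuation. acc=(acc<<6)|0x1B=0x4DB
Completed: cp=U+04DB (starts at byte 5)
Byte[7]=F8: INVALID lead byte (not 0xxx/110x/1110/11110)

Answer: 7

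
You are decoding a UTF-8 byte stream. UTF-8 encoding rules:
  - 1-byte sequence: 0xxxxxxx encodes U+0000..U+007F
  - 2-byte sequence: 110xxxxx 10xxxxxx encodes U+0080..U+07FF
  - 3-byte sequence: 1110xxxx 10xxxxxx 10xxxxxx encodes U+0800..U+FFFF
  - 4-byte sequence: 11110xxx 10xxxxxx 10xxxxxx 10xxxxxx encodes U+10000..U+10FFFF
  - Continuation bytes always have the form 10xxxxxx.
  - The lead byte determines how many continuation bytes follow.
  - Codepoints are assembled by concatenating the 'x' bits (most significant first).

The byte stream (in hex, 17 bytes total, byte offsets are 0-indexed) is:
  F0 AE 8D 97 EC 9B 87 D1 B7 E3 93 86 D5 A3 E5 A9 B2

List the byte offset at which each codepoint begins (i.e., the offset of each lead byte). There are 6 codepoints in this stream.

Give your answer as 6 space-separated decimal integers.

Answer: 0 4 7 9 12 14

Derivation:
Byte[0]=F0: 4-byte lead, need 3 cont bytes. acc=0x0
Byte[1]=AE: continuation. acc=(acc<<6)|0x2E=0x2E
Byte[2]=8D: continuation. acc=(acc<<6)|0x0D=0xB8D
Byte[3]=97: continuation. acc=(acc<<6)|0x17=0x2E357
Completed: cp=U+2E357 (starts at byte 0)
Byte[4]=EC: 3-byte lead, need 2 cont bytes. acc=0xC
Byte[5]=9B: continuation. acc=(acc<<6)|0x1B=0x31B
Byte[6]=87: continuation. acc=(acc<<6)|0x07=0xC6C7
Completed: cp=U+C6C7 (starts at byte 4)
Byte[7]=D1: 2-byte lead, need 1 cont bytes. acc=0x11
Byte[8]=B7: continuation. acc=(acc<<6)|0x37=0x477
Completed: cp=U+0477 (starts at byte 7)
Byte[9]=E3: 3-byte lead, need 2 cont bytes. acc=0x3
Byte[10]=93: continuation. acc=(acc<<6)|0x13=0xD3
Byte[11]=86: continuation. acc=(acc<<6)|0x06=0x34C6
Completed: cp=U+34C6 (starts at byte 9)
Byte[12]=D5: 2-byte lead, need 1 cont bytes. acc=0x15
Byte[13]=A3: continuation. acc=(acc<<6)|0x23=0x563
Completed: cp=U+0563 (starts at byte 12)
Byte[14]=E5: 3-byte lead, need 2 cont bytes. acc=0x5
Byte[15]=A9: continuation. acc=(acc<<6)|0x29=0x169
Byte[16]=B2: continuation. acc=(acc<<6)|0x32=0x5A72
Completed: cp=U+5A72 (starts at byte 14)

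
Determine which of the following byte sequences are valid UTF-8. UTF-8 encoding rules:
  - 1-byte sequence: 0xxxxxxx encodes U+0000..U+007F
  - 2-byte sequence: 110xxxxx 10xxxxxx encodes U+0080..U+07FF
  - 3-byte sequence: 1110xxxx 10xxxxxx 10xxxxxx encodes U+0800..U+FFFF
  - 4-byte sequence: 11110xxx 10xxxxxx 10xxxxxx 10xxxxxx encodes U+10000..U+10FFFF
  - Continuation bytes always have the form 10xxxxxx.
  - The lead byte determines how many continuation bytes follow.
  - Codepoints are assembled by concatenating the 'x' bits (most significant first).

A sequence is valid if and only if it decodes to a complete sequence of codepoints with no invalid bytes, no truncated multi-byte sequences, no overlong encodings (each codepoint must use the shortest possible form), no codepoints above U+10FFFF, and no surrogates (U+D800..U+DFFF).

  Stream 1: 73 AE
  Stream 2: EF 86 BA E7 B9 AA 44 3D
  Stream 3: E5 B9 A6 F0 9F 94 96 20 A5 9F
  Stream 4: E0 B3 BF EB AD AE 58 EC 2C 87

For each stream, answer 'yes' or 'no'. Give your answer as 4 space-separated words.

Stream 1: error at byte offset 1. INVALID
Stream 2: decodes cleanly. VALID
Stream 3: error at byte offset 8. INVALID
Stream 4: error at byte offset 8. INVALID

Answer: no yes no no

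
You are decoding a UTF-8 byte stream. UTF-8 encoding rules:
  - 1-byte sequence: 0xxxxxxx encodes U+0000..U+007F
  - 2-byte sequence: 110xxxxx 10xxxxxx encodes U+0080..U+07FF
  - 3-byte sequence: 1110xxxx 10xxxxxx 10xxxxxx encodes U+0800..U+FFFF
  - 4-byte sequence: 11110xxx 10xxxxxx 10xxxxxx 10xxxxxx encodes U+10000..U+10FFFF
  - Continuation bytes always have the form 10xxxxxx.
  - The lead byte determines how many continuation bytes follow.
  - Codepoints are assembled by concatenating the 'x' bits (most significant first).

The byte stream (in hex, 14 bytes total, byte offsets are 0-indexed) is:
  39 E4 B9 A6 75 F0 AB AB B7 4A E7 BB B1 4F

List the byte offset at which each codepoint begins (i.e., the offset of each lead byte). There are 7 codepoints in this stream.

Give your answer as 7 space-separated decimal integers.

Byte[0]=39: 1-byte ASCII. cp=U+0039
Byte[1]=E4: 3-byte lead, need 2 cont bytes. acc=0x4
Byte[2]=B9: continuation. acc=(acc<<6)|0x39=0x139
Byte[3]=A6: continuation. acc=(acc<<6)|0x26=0x4E66
Completed: cp=U+4E66 (starts at byte 1)
Byte[4]=75: 1-byte ASCII. cp=U+0075
Byte[5]=F0: 4-byte lead, need 3 cont bytes. acc=0x0
Byte[6]=AB: continuation. acc=(acc<<6)|0x2B=0x2B
Byte[7]=AB: continuation. acc=(acc<<6)|0x2B=0xAEB
Byte[8]=B7: continuation. acc=(acc<<6)|0x37=0x2BAF7
Completed: cp=U+2BAF7 (starts at byte 5)
Byte[9]=4A: 1-byte ASCII. cp=U+004A
Byte[10]=E7: 3-byte lead, need 2 cont bytes. acc=0x7
Byte[11]=BB: continuation. acc=(acc<<6)|0x3B=0x1FB
Byte[12]=B1: continuation. acc=(acc<<6)|0x31=0x7EF1
Completed: cp=U+7EF1 (starts at byte 10)
Byte[13]=4F: 1-byte ASCII. cp=U+004F

Answer: 0 1 4 5 9 10 13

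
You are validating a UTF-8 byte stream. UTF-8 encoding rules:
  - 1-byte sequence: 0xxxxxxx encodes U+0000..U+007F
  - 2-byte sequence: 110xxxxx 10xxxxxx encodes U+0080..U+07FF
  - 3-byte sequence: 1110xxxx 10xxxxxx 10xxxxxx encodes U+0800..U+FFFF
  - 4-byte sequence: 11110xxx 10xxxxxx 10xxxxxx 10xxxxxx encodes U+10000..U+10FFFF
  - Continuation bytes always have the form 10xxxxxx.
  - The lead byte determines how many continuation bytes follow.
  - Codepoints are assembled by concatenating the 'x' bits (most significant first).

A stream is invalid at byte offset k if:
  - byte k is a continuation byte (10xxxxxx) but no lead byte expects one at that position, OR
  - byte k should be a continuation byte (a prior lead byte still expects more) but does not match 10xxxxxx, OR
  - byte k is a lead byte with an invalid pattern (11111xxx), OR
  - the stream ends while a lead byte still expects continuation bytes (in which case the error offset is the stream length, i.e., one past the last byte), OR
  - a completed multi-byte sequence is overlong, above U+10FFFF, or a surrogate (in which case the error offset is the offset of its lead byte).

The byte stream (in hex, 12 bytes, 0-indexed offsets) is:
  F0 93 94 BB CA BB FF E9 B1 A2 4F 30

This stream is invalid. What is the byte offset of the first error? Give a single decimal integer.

Byte[0]=F0: 4-byte lead, need 3 cont bytes. acc=0x0
Byte[1]=93: continuation. acc=(acc<<6)|0x13=0x13
Byte[2]=94: continuation. acc=(acc<<6)|0x14=0x4D4
Byte[3]=BB: continuation. acc=(acc<<6)|0x3B=0x1353B
Completed: cp=U+1353B (starts at byte 0)
Byte[4]=CA: 2-byte lead, need 1 cont bytes. acc=0xA
Byte[5]=BB: continuation. acc=(acc<<6)|0x3B=0x2BB
Completed: cp=U+02BB (starts at byte 4)
Byte[6]=FF: INVALID lead byte (not 0xxx/110x/1110/11110)

Answer: 6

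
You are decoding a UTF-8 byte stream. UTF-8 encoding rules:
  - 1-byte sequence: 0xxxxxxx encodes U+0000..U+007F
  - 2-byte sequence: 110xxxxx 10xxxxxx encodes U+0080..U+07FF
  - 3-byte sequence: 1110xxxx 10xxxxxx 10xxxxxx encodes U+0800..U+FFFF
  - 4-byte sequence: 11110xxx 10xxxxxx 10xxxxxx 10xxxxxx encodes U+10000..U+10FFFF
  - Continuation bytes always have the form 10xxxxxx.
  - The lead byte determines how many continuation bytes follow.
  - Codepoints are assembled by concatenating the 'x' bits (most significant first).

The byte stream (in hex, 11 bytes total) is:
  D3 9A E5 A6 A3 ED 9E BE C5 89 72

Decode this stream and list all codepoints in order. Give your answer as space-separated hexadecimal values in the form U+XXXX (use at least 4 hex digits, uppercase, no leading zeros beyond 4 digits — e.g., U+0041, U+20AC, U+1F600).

Byte[0]=D3: 2-byte lead, need 1 cont bytes. acc=0x13
Byte[1]=9A: continuation. acc=(acc<<6)|0x1A=0x4DA
Completed: cp=U+04DA (starts at byte 0)
Byte[2]=E5: 3-byte lead, need 2 cont bytes. acc=0x5
Byte[3]=A6: continuation. acc=(acc<<6)|0x26=0x166
Byte[4]=A3: continuation. acc=(acc<<6)|0x23=0x59A3
Completed: cp=U+59A3 (starts at byte 2)
Byte[5]=ED: 3-byte lead, need 2 cont bytes. acc=0xD
Byte[6]=9E: continuation. acc=(acc<<6)|0x1E=0x35E
Byte[7]=BE: continuation. acc=(acc<<6)|0x3E=0xD7BE
Completed: cp=U+D7BE (starts at byte 5)
Byte[8]=C5: 2-byte lead, need 1 cont bytes. acc=0x5
Byte[9]=89: continuation. acc=(acc<<6)|0x09=0x149
Completed: cp=U+0149 (starts at byte 8)
Byte[10]=72: 1-byte ASCII. cp=U+0072

Answer: U+04DA U+59A3 U+D7BE U+0149 U+0072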